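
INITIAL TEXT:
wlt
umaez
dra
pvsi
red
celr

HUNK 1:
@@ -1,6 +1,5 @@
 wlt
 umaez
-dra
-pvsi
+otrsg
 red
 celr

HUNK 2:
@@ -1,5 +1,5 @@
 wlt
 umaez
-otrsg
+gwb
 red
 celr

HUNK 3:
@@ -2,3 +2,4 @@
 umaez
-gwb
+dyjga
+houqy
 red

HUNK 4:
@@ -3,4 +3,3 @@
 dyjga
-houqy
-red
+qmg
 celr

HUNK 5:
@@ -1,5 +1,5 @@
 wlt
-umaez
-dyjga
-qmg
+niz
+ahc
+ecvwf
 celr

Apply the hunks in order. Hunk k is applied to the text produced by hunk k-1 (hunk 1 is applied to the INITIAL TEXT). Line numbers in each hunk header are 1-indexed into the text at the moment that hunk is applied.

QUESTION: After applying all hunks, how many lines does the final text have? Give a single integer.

Hunk 1: at line 1 remove [dra,pvsi] add [otrsg] -> 5 lines: wlt umaez otrsg red celr
Hunk 2: at line 1 remove [otrsg] add [gwb] -> 5 lines: wlt umaez gwb red celr
Hunk 3: at line 2 remove [gwb] add [dyjga,houqy] -> 6 lines: wlt umaez dyjga houqy red celr
Hunk 4: at line 3 remove [houqy,red] add [qmg] -> 5 lines: wlt umaez dyjga qmg celr
Hunk 5: at line 1 remove [umaez,dyjga,qmg] add [niz,ahc,ecvwf] -> 5 lines: wlt niz ahc ecvwf celr
Final line count: 5

Answer: 5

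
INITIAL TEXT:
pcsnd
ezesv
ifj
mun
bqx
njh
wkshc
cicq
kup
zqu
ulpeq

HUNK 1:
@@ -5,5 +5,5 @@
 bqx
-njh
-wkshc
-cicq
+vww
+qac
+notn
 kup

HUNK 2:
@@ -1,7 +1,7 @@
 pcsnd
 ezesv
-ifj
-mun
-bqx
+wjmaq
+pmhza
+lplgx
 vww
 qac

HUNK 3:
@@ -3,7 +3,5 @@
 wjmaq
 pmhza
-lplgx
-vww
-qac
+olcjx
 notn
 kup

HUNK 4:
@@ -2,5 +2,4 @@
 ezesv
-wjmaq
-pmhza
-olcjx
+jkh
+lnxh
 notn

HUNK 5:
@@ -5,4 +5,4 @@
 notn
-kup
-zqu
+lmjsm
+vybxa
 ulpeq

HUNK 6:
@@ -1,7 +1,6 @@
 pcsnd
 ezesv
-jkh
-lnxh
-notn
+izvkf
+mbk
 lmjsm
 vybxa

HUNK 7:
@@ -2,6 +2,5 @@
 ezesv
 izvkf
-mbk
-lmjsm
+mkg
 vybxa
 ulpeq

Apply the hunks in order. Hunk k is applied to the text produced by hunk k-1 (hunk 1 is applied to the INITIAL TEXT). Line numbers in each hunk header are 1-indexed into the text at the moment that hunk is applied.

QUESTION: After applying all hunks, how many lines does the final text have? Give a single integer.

Hunk 1: at line 5 remove [njh,wkshc,cicq] add [vww,qac,notn] -> 11 lines: pcsnd ezesv ifj mun bqx vww qac notn kup zqu ulpeq
Hunk 2: at line 1 remove [ifj,mun,bqx] add [wjmaq,pmhza,lplgx] -> 11 lines: pcsnd ezesv wjmaq pmhza lplgx vww qac notn kup zqu ulpeq
Hunk 3: at line 3 remove [lplgx,vww,qac] add [olcjx] -> 9 lines: pcsnd ezesv wjmaq pmhza olcjx notn kup zqu ulpeq
Hunk 4: at line 2 remove [wjmaq,pmhza,olcjx] add [jkh,lnxh] -> 8 lines: pcsnd ezesv jkh lnxh notn kup zqu ulpeq
Hunk 5: at line 5 remove [kup,zqu] add [lmjsm,vybxa] -> 8 lines: pcsnd ezesv jkh lnxh notn lmjsm vybxa ulpeq
Hunk 6: at line 1 remove [jkh,lnxh,notn] add [izvkf,mbk] -> 7 lines: pcsnd ezesv izvkf mbk lmjsm vybxa ulpeq
Hunk 7: at line 2 remove [mbk,lmjsm] add [mkg] -> 6 lines: pcsnd ezesv izvkf mkg vybxa ulpeq
Final line count: 6

Answer: 6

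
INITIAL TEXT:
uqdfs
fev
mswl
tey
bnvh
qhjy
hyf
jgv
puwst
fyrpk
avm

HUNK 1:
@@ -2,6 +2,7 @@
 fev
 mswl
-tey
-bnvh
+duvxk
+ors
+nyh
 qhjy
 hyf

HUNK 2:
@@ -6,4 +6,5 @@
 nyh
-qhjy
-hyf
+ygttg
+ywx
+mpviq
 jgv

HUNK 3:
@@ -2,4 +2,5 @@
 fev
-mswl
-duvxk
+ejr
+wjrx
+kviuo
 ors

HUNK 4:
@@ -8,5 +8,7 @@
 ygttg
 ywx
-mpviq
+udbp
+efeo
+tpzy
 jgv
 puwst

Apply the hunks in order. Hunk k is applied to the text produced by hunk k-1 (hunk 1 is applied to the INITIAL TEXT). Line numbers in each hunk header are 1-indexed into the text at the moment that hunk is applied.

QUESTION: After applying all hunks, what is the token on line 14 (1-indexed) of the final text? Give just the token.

Hunk 1: at line 2 remove [tey,bnvh] add [duvxk,ors,nyh] -> 12 lines: uqdfs fev mswl duvxk ors nyh qhjy hyf jgv puwst fyrpk avm
Hunk 2: at line 6 remove [qhjy,hyf] add [ygttg,ywx,mpviq] -> 13 lines: uqdfs fev mswl duvxk ors nyh ygttg ywx mpviq jgv puwst fyrpk avm
Hunk 3: at line 2 remove [mswl,duvxk] add [ejr,wjrx,kviuo] -> 14 lines: uqdfs fev ejr wjrx kviuo ors nyh ygttg ywx mpviq jgv puwst fyrpk avm
Hunk 4: at line 8 remove [mpviq] add [udbp,efeo,tpzy] -> 16 lines: uqdfs fev ejr wjrx kviuo ors nyh ygttg ywx udbp efeo tpzy jgv puwst fyrpk avm
Final line 14: puwst

Answer: puwst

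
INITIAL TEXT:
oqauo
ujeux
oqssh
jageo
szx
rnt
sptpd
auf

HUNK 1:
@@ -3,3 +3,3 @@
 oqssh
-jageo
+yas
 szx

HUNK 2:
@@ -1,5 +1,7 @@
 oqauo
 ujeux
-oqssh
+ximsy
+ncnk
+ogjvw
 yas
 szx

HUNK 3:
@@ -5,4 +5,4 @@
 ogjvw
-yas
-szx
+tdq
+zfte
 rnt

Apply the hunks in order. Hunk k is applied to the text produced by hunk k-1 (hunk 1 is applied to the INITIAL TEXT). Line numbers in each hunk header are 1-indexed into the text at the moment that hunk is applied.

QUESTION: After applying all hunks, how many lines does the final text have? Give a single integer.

Answer: 10

Derivation:
Hunk 1: at line 3 remove [jageo] add [yas] -> 8 lines: oqauo ujeux oqssh yas szx rnt sptpd auf
Hunk 2: at line 1 remove [oqssh] add [ximsy,ncnk,ogjvw] -> 10 lines: oqauo ujeux ximsy ncnk ogjvw yas szx rnt sptpd auf
Hunk 3: at line 5 remove [yas,szx] add [tdq,zfte] -> 10 lines: oqauo ujeux ximsy ncnk ogjvw tdq zfte rnt sptpd auf
Final line count: 10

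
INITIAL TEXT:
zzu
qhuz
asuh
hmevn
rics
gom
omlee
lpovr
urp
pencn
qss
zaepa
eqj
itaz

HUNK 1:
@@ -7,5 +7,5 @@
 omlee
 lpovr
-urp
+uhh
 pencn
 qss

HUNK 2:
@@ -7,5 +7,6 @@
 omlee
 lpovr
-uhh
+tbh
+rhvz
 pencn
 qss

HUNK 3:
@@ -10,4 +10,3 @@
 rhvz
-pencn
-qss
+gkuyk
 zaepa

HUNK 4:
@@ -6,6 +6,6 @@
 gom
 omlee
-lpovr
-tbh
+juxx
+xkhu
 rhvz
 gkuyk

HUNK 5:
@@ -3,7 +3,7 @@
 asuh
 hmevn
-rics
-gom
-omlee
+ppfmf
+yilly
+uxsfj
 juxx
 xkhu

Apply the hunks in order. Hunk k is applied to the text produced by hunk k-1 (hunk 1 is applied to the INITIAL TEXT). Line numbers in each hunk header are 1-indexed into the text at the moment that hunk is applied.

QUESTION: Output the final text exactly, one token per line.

Hunk 1: at line 7 remove [urp] add [uhh] -> 14 lines: zzu qhuz asuh hmevn rics gom omlee lpovr uhh pencn qss zaepa eqj itaz
Hunk 2: at line 7 remove [uhh] add [tbh,rhvz] -> 15 lines: zzu qhuz asuh hmevn rics gom omlee lpovr tbh rhvz pencn qss zaepa eqj itaz
Hunk 3: at line 10 remove [pencn,qss] add [gkuyk] -> 14 lines: zzu qhuz asuh hmevn rics gom omlee lpovr tbh rhvz gkuyk zaepa eqj itaz
Hunk 4: at line 6 remove [lpovr,tbh] add [juxx,xkhu] -> 14 lines: zzu qhuz asuh hmevn rics gom omlee juxx xkhu rhvz gkuyk zaepa eqj itaz
Hunk 5: at line 3 remove [rics,gom,omlee] add [ppfmf,yilly,uxsfj] -> 14 lines: zzu qhuz asuh hmevn ppfmf yilly uxsfj juxx xkhu rhvz gkuyk zaepa eqj itaz

Answer: zzu
qhuz
asuh
hmevn
ppfmf
yilly
uxsfj
juxx
xkhu
rhvz
gkuyk
zaepa
eqj
itaz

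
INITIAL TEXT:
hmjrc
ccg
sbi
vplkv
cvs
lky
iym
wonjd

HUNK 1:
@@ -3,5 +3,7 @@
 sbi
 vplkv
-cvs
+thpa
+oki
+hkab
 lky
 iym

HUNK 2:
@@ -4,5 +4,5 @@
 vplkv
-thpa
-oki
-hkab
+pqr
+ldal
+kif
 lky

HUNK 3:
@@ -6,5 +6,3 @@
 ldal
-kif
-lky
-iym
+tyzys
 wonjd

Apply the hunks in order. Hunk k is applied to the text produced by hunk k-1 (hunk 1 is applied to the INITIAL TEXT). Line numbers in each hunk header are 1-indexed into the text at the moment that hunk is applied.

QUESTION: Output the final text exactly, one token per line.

Answer: hmjrc
ccg
sbi
vplkv
pqr
ldal
tyzys
wonjd

Derivation:
Hunk 1: at line 3 remove [cvs] add [thpa,oki,hkab] -> 10 lines: hmjrc ccg sbi vplkv thpa oki hkab lky iym wonjd
Hunk 2: at line 4 remove [thpa,oki,hkab] add [pqr,ldal,kif] -> 10 lines: hmjrc ccg sbi vplkv pqr ldal kif lky iym wonjd
Hunk 3: at line 6 remove [kif,lky,iym] add [tyzys] -> 8 lines: hmjrc ccg sbi vplkv pqr ldal tyzys wonjd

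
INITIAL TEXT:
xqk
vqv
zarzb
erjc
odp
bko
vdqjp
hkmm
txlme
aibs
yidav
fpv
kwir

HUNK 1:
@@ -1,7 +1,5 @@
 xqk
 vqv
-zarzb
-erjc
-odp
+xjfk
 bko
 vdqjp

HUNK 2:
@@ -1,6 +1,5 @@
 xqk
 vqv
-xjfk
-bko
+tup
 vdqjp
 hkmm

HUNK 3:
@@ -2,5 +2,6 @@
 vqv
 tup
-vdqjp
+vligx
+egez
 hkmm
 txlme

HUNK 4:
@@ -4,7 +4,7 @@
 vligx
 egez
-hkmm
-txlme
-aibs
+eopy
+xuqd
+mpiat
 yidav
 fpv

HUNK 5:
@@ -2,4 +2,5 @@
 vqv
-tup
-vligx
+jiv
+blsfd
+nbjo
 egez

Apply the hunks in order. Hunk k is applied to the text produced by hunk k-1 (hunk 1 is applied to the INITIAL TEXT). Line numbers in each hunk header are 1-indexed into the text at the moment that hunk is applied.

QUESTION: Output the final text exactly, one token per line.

Answer: xqk
vqv
jiv
blsfd
nbjo
egez
eopy
xuqd
mpiat
yidav
fpv
kwir

Derivation:
Hunk 1: at line 1 remove [zarzb,erjc,odp] add [xjfk] -> 11 lines: xqk vqv xjfk bko vdqjp hkmm txlme aibs yidav fpv kwir
Hunk 2: at line 1 remove [xjfk,bko] add [tup] -> 10 lines: xqk vqv tup vdqjp hkmm txlme aibs yidav fpv kwir
Hunk 3: at line 2 remove [vdqjp] add [vligx,egez] -> 11 lines: xqk vqv tup vligx egez hkmm txlme aibs yidav fpv kwir
Hunk 4: at line 4 remove [hkmm,txlme,aibs] add [eopy,xuqd,mpiat] -> 11 lines: xqk vqv tup vligx egez eopy xuqd mpiat yidav fpv kwir
Hunk 5: at line 2 remove [tup,vligx] add [jiv,blsfd,nbjo] -> 12 lines: xqk vqv jiv blsfd nbjo egez eopy xuqd mpiat yidav fpv kwir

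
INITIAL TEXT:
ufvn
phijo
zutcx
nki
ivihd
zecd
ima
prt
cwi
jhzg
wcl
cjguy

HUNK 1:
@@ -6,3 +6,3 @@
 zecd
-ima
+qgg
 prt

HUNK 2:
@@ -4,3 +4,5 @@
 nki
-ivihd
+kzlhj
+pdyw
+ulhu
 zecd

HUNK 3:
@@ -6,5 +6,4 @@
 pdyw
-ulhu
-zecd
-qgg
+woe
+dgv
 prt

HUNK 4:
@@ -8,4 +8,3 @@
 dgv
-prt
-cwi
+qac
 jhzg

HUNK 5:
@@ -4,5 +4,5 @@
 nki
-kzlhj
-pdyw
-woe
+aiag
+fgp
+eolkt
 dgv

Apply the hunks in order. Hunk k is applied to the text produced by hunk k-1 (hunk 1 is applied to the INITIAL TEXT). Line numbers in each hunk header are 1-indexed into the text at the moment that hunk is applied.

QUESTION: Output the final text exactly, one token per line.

Hunk 1: at line 6 remove [ima] add [qgg] -> 12 lines: ufvn phijo zutcx nki ivihd zecd qgg prt cwi jhzg wcl cjguy
Hunk 2: at line 4 remove [ivihd] add [kzlhj,pdyw,ulhu] -> 14 lines: ufvn phijo zutcx nki kzlhj pdyw ulhu zecd qgg prt cwi jhzg wcl cjguy
Hunk 3: at line 6 remove [ulhu,zecd,qgg] add [woe,dgv] -> 13 lines: ufvn phijo zutcx nki kzlhj pdyw woe dgv prt cwi jhzg wcl cjguy
Hunk 4: at line 8 remove [prt,cwi] add [qac] -> 12 lines: ufvn phijo zutcx nki kzlhj pdyw woe dgv qac jhzg wcl cjguy
Hunk 5: at line 4 remove [kzlhj,pdyw,woe] add [aiag,fgp,eolkt] -> 12 lines: ufvn phijo zutcx nki aiag fgp eolkt dgv qac jhzg wcl cjguy

Answer: ufvn
phijo
zutcx
nki
aiag
fgp
eolkt
dgv
qac
jhzg
wcl
cjguy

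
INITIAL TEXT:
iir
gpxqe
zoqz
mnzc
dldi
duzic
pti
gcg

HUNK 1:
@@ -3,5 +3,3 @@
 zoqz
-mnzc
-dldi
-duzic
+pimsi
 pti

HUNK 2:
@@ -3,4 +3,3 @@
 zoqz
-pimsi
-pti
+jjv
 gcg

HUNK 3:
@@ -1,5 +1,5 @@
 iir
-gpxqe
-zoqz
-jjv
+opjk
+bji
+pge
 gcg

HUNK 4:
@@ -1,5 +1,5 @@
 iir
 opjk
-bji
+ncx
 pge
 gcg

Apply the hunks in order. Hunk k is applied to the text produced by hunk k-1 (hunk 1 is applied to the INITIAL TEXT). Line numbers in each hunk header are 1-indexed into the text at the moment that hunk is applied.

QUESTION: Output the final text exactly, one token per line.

Hunk 1: at line 3 remove [mnzc,dldi,duzic] add [pimsi] -> 6 lines: iir gpxqe zoqz pimsi pti gcg
Hunk 2: at line 3 remove [pimsi,pti] add [jjv] -> 5 lines: iir gpxqe zoqz jjv gcg
Hunk 3: at line 1 remove [gpxqe,zoqz,jjv] add [opjk,bji,pge] -> 5 lines: iir opjk bji pge gcg
Hunk 4: at line 1 remove [bji] add [ncx] -> 5 lines: iir opjk ncx pge gcg

Answer: iir
opjk
ncx
pge
gcg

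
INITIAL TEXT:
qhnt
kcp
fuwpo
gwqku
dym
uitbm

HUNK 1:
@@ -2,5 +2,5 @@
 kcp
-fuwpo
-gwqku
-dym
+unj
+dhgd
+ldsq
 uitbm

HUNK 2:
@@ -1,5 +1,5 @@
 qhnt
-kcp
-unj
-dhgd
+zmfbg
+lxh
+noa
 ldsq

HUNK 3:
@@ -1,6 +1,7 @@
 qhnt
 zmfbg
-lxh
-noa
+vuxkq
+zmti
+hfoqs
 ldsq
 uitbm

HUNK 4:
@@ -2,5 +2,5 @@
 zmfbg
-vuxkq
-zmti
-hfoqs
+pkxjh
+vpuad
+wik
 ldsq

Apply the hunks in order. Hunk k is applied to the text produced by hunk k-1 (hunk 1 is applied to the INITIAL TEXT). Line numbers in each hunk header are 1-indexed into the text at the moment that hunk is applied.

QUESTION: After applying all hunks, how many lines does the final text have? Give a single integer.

Answer: 7

Derivation:
Hunk 1: at line 2 remove [fuwpo,gwqku,dym] add [unj,dhgd,ldsq] -> 6 lines: qhnt kcp unj dhgd ldsq uitbm
Hunk 2: at line 1 remove [kcp,unj,dhgd] add [zmfbg,lxh,noa] -> 6 lines: qhnt zmfbg lxh noa ldsq uitbm
Hunk 3: at line 1 remove [lxh,noa] add [vuxkq,zmti,hfoqs] -> 7 lines: qhnt zmfbg vuxkq zmti hfoqs ldsq uitbm
Hunk 4: at line 2 remove [vuxkq,zmti,hfoqs] add [pkxjh,vpuad,wik] -> 7 lines: qhnt zmfbg pkxjh vpuad wik ldsq uitbm
Final line count: 7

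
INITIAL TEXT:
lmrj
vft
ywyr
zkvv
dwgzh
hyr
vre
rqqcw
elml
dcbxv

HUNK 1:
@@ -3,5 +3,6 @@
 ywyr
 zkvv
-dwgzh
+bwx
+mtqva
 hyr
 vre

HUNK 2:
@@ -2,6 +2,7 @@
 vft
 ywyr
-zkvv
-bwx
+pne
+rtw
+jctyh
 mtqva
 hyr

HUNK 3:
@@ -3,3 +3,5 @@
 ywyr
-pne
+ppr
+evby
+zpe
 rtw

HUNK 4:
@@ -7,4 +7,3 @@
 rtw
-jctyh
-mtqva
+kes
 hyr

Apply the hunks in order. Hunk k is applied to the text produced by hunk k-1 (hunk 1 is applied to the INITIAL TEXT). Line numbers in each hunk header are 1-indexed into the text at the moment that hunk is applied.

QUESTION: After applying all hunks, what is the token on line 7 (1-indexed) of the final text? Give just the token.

Answer: rtw

Derivation:
Hunk 1: at line 3 remove [dwgzh] add [bwx,mtqva] -> 11 lines: lmrj vft ywyr zkvv bwx mtqva hyr vre rqqcw elml dcbxv
Hunk 2: at line 2 remove [zkvv,bwx] add [pne,rtw,jctyh] -> 12 lines: lmrj vft ywyr pne rtw jctyh mtqva hyr vre rqqcw elml dcbxv
Hunk 3: at line 3 remove [pne] add [ppr,evby,zpe] -> 14 lines: lmrj vft ywyr ppr evby zpe rtw jctyh mtqva hyr vre rqqcw elml dcbxv
Hunk 4: at line 7 remove [jctyh,mtqva] add [kes] -> 13 lines: lmrj vft ywyr ppr evby zpe rtw kes hyr vre rqqcw elml dcbxv
Final line 7: rtw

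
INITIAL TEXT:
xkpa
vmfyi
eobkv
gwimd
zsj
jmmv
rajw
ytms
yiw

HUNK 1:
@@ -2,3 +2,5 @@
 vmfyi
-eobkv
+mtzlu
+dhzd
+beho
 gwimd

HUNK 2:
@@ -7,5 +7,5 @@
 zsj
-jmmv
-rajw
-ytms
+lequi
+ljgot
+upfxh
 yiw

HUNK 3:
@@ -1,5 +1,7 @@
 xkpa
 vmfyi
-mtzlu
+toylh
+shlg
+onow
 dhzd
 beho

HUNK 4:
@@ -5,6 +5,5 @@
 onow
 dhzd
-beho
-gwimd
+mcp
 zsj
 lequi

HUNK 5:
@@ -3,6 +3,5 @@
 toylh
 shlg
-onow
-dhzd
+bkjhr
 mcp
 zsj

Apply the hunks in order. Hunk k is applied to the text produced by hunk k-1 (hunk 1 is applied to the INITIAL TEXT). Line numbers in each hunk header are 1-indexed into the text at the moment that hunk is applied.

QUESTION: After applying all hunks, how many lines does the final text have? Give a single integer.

Answer: 11

Derivation:
Hunk 1: at line 2 remove [eobkv] add [mtzlu,dhzd,beho] -> 11 lines: xkpa vmfyi mtzlu dhzd beho gwimd zsj jmmv rajw ytms yiw
Hunk 2: at line 7 remove [jmmv,rajw,ytms] add [lequi,ljgot,upfxh] -> 11 lines: xkpa vmfyi mtzlu dhzd beho gwimd zsj lequi ljgot upfxh yiw
Hunk 3: at line 1 remove [mtzlu] add [toylh,shlg,onow] -> 13 lines: xkpa vmfyi toylh shlg onow dhzd beho gwimd zsj lequi ljgot upfxh yiw
Hunk 4: at line 5 remove [beho,gwimd] add [mcp] -> 12 lines: xkpa vmfyi toylh shlg onow dhzd mcp zsj lequi ljgot upfxh yiw
Hunk 5: at line 3 remove [onow,dhzd] add [bkjhr] -> 11 lines: xkpa vmfyi toylh shlg bkjhr mcp zsj lequi ljgot upfxh yiw
Final line count: 11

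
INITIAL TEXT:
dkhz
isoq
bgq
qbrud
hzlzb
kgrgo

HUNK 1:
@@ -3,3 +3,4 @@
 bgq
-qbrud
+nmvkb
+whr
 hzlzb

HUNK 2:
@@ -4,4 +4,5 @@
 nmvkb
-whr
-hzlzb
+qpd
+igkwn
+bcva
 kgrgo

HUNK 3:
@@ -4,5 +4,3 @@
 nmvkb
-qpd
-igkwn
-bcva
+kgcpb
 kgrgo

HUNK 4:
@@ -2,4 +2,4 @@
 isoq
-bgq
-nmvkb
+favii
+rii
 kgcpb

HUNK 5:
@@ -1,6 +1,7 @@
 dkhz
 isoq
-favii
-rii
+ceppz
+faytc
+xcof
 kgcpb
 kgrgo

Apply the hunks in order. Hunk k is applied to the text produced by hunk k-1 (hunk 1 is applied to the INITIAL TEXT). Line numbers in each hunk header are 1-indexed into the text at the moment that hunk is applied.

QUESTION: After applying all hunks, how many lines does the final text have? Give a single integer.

Hunk 1: at line 3 remove [qbrud] add [nmvkb,whr] -> 7 lines: dkhz isoq bgq nmvkb whr hzlzb kgrgo
Hunk 2: at line 4 remove [whr,hzlzb] add [qpd,igkwn,bcva] -> 8 lines: dkhz isoq bgq nmvkb qpd igkwn bcva kgrgo
Hunk 3: at line 4 remove [qpd,igkwn,bcva] add [kgcpb] -> 6 lines: dkhz isoq bgq nmvkb kgcpb kgrgo
Hunk 4: at line 2 remove [bgq,nmvkb] add [favii,rii] -> 6 lines: dkhz isoq favii rii kgcpb kgrgo
Hunk 5: at line 1 remove [favii,rii] add [ceppz,faytc,xcof] -> 7 lines: dkhz isoq ceppz faytc xcof kgcpb kgrgo
Final line count: 7

Answer: 7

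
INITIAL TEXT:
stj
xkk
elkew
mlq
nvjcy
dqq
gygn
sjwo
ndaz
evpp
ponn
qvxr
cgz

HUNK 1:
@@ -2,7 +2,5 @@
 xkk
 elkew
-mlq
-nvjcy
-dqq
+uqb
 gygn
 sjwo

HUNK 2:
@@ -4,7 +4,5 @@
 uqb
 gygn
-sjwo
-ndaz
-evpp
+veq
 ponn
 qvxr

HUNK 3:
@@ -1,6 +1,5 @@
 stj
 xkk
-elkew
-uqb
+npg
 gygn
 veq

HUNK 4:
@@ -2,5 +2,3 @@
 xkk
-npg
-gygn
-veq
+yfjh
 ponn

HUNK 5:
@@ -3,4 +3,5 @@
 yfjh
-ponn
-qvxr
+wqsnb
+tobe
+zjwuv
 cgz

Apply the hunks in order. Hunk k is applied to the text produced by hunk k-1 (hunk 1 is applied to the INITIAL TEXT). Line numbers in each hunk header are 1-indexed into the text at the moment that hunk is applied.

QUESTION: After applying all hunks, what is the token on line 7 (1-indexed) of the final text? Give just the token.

Hunk 1: at line 2 remove [mlq,nvjcy,dqq] add [uqb] -> 11 lines: stj xkk elkew uqb gygn sjwo ndaz evpp ponn qvxr cgz
Hunk 2: at line 4 remove [sjwo,ndaz,evpp] add [veq] -> 9 lines: stj xkk elkew uqb gygn veq ponn qvxr cgz
Hunk 3: at line 1 remove [elkew,uqb] add [npg] -> 8 lines: stj xkk npg gygn veq ponn qvxr cgz
Hunk 4: at line 2 remove [npg,gygn,veq] add [yfjh] -> 6 lines: stj xkk yfjh ponn qvxr cgz
Hunk 5: at line 3 remove [ponn,qvxr] add [wqsnb,tobe,zjwuv] -> 7 lines: stj xkk yfjh wqsnb tobe zjwuv cgz
Final line 7: cgz

Answer: cgz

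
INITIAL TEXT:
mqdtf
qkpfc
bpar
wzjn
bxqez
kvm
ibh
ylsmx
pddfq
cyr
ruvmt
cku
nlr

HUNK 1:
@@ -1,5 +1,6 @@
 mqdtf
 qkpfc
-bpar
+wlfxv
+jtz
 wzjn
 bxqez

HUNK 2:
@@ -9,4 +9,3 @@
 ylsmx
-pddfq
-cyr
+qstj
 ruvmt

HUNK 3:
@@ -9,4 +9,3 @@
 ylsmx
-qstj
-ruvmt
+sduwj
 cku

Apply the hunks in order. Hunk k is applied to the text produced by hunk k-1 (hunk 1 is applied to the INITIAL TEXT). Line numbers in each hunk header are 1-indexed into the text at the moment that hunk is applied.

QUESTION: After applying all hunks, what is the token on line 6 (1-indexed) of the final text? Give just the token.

Hunk 1: at line 1 remove [bpar] add [wlfxv,jtz] -> 14 lines: mqdtf qkpfc wlfxv jtz wzjn bxqez kvm ibh ylsmx pddfq cyr ruvmt cku nlr
Hunk 2: at line 9 remove [pddfq,cyr] add [qstj] -> 13 lines: mqdtf qkpfc wlfxv jtz wzjn bxqez kvm ibh ylsmx qstj ruvmt cku nlr
Hunk 3: at line 9 remove [qstj,ruvmt] add [sduwj] -> 12 lines: mqdtf qkpfc wlfxv jtz wzjn bxqez kvm ibh ylsmx sduwj cku nlr
Final line 6: bxqez

Answer: bxqez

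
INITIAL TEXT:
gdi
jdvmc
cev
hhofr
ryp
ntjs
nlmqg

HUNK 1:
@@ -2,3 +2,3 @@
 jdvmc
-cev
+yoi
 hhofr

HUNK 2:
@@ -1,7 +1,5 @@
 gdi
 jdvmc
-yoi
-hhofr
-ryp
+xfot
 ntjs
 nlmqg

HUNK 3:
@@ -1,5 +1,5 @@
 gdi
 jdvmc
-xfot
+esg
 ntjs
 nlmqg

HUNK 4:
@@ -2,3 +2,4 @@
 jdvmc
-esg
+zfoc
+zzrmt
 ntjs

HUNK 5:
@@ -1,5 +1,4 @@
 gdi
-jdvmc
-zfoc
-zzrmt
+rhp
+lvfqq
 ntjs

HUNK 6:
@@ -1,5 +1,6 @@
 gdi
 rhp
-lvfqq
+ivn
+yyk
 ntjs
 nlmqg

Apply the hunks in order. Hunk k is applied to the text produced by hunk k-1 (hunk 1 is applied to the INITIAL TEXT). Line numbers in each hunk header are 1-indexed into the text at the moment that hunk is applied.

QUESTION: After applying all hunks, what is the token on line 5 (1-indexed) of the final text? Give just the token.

Answer: ntjs

Derivation:
Hunk 1: at line 2 remove [cev] add [yoi] -> 7 lines: gdi jdvmc yoi hhofr ryp ntjs nlmqg
Hunk 2: at line 1 remove [yoi,hhofr,ryp] add [xfot] -> 5 lines: gdi jdvmc xfot ntjs nlmqg
Hunk 3: at line 1 remove [xfot] add [esg] -> 5 lines: gdi jdvmc esg ntjs nlmqg
Hunk 4: at line 2 remove [esg] add [zfoc,zzrmt] -> 6 lines: gdi jdvmc zfoc zzrmt ntjs nlmqg
Hunk 5: at line 1 remove [jdvmc,zfoc,zzrmt] add [rhp,lvfqq] -> 5 lines: gdi rhp lvfqq ntjs nlmqg
Hunk 6: at line 1 remove [lvfqq] add [ivn,yyk] -> 6 lines: gdi rhp ivn yyk ntjs nlmqg
Final line 5: ntjs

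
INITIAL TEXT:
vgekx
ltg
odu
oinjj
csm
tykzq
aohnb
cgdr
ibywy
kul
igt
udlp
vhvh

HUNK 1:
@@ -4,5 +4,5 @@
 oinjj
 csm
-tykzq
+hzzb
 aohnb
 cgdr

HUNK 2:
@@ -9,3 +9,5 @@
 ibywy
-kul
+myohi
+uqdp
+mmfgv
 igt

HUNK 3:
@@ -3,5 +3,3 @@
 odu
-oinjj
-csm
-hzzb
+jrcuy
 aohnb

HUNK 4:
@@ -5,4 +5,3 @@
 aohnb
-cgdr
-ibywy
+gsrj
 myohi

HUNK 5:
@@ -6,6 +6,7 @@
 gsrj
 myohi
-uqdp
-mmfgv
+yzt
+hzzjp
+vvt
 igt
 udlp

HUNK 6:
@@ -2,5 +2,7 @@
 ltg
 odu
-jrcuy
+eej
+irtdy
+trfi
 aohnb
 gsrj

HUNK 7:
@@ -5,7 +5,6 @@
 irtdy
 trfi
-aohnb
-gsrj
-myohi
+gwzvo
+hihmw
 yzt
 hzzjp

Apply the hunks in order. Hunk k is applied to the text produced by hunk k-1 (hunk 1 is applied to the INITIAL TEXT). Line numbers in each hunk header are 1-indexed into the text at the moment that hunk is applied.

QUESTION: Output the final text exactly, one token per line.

Hunk 1: at line 4 remove [tykzq] add [hzzb] -> 13 lines: vgekx ltg odu oinjj csm hzzb aohnb cgdr ibywy kul igt udlp vhvh
Hunk 2: at line 9 remove [kul] add [myohi,uqdp,mmfgv] -> 15 lines: vgekx ltg odu oinjj csm hzzb aohnb cgdr ibywy myohi uqdp mmfgv igt udlp vhvh
Hunk 3: at line 3 remove [oinjj,csm,hzzb] add [jrcuy] -> 13 lines: vgekx ltg odu jrcuy aohnb cgdr ibywy myohi uqdp mmfgv igt udlp vhvh
Hunk 4: at line 5 remove [cgdr,ibywy] add [gsrj] -> 12 lines: vgekx ltg odu jrcuy aohnb gsrj myohi uqdp mmfgv igt udlp vhvh
Hunk 5: at line 6 remove [uqdp,mmfgv] add [yzt,hzzjp,vvt] -> 13 lines: vgekx ltg odu jrcuy aohnb gsrj myohi yzt hzzjp vvt igt udlp vhvh
Hunk 6: at line 2 remove [jrcuy] add [eej,irtdy,trfi] -> 15 lines: vgekx ltg odu eej irtdy trfi aohnb gsrj myohi yzt hzzjp vvt igt udlp vhvh
Hunk 7: at line 5 remove [aohnb,gsrj,myohi] add [gwzvo,hihmw] -> 14 lines: vgekx ltg odu eej irtdy trfi gwzvo hihmw yzt hzzjp vvt igt udlp vhvh

Answer: vgekx
ltg
odu
eej
irtdy
trfi
gwzvo
hihmw
yzt
hzzjp
vvt
igt
udlp
vhvh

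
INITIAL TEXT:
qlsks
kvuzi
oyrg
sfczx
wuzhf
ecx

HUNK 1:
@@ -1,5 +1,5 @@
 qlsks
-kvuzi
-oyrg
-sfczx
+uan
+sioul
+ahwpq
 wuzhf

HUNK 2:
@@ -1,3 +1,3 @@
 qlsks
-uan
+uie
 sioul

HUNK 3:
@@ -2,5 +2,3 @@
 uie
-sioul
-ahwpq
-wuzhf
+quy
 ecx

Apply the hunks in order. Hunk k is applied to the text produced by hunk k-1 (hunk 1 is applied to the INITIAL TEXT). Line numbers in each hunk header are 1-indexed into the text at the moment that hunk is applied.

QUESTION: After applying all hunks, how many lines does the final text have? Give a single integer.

Hunk 1: at line 1 remove [kvuzi,oyrg,sfczx] add [uan,sioul,ahwpq] -> 6 lines: qlsks uan sioul ahwpq wuzhf ecx
Hunk 2: at line 1 remove [uan] add [uie] -> 6 lines: qlsks uie sioul ahwpq wuzhf ecx
Hunk 3: at line 2 remove [sioul,ahwpq,wuzhf] add [quy] -> 4 lines: qlsks uie quy ecx
Final line count: 4

Answer: 4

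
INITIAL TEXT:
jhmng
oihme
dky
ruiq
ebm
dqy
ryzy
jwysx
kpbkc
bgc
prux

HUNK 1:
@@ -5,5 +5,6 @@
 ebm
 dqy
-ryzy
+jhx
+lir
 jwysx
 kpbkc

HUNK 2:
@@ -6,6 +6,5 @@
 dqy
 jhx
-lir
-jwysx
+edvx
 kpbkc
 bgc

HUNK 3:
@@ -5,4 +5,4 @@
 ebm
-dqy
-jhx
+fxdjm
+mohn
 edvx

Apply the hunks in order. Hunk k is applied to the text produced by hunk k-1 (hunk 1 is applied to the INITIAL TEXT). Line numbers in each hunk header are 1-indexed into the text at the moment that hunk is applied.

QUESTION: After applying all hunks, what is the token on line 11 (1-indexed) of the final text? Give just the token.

Hunk 1: at line 5 remove [ryzy] add [jhx,lir] -> 12 lines: jhmng oihme dky ruiq ebm dqy jhx lir jwysx kpbkc bgc prux
Hunk 2: at line 6 remove [lir,jwysx] add [edvx] -> 11 lines: jhmng oihme dky ruiq ebm dqy jhx edvx kpbkc bgc prux
Hunk 3: at line 5 remove [dqy,jhx] add [fxdjm,mohn] -> 11 lines: jhmng oihme dky ruiq ebm fxdjm mohn edvx kpbkc bgc prux
Final line 11: prux

Answer: prux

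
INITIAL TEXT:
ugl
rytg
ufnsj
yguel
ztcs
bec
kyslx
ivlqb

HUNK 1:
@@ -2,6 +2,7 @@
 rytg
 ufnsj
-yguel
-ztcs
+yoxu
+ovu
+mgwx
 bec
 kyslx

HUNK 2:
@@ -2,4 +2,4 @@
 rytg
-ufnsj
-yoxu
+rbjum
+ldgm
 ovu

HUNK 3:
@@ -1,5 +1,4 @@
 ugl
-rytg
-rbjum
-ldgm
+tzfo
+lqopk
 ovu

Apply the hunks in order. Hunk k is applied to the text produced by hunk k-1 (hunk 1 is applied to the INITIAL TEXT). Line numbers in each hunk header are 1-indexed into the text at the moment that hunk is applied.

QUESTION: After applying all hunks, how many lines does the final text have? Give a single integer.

Hunk 1: at line 2 remove [yguel,ztcs] add [yoxu,ovu,mgwx] -> 9 lines: ugl rytg ufnsj yoxu ovu mgwx bec kyslx ivlqb
Hunk 2: at line 2 remove [ufnsj,yoxu] add [rbjum,ldgm] -> 9 lines: ugl rytg rbjum ldgm ovu mgwx bec kyslx ivlqb
Hunk 3: at line 1 remove [rytg,rbjum,ldgm] add [tzfo,lqopk] -> 8 lines: ugl tzfo lqopk ovu mgwx bec kyslx ivlqb
Final line count: 8

Answer: 8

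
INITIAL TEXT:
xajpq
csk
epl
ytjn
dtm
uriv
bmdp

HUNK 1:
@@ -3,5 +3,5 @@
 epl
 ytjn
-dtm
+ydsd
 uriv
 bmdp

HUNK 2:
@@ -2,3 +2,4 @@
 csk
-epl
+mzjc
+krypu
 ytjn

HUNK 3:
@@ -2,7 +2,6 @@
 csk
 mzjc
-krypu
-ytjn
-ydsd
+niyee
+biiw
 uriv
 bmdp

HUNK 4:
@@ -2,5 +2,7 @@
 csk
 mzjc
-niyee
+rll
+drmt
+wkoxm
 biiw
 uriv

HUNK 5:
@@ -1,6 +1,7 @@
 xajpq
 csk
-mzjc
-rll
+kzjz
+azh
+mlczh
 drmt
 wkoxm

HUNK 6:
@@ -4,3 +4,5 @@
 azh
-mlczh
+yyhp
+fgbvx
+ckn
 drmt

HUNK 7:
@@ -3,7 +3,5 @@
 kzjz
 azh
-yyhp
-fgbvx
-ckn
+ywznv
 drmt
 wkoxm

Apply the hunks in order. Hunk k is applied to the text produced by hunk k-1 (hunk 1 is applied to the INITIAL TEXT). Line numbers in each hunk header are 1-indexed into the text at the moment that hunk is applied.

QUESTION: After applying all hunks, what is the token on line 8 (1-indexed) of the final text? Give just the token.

Hunk 1: at line 3 remove [dtm] add [ydsd] -> 7 lines: xajpq csk epl ytjn ydsd uriv bmdp
Hunk 2: at line 2 remove [epl] add [mzjc,krypu] -> 8 lines: xajpq csk mzjc krypu ytjn ydsd uriv bmdp
Hunk 3: at line 2 remove [krypu,ytjn,ydsd] add [niyee,biiw] -> 7 lines: xajpq csk mzjc niyee biiw uriv bmdp
Hunk 4: at line 2 remove [niyee] add [rll,drmt,wkoxm] -> 9 lines: xajpq csk mzjc rll drmt wkoxm biiw uriv bmdp
Hunk 5: at line 1 remove [mzjc,rll] add [kzjz,azh,mlczh] -> 10 lines: xajpq csk kzjz azh mlczh drmt wkoxm biiw uriv bmdp
Hunk 6: at line 4 remove [mlczh] add [yyhp,fgbvx,ckn] -> 12 lines: xajpq csk kzjz azh yyhp fgbvx ckn drmt wkoxm biiw uriv bmdp
Hunk 7: at line 3 remove [yyhp,fgbvx,ckn] add [ywznv] -> 10 lines: xajpq csk kzjz azh ywznv drmt wkoxm biiw uriv bmdp
Final line 8: biiw

Answer: biiw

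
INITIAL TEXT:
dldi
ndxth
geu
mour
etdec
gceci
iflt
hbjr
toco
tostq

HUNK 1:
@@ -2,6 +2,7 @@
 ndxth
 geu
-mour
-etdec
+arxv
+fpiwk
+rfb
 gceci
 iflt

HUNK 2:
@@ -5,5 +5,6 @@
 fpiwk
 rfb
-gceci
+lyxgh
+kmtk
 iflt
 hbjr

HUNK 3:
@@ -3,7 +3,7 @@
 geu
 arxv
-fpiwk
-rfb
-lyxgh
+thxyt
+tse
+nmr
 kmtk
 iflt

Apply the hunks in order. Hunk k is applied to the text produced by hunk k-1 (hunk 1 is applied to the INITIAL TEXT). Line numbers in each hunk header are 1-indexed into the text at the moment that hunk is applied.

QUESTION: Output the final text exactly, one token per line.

Hunk 1: at line 2 remove [mour,etdec] add [arxv,fpiwk,rfb] -> 11 lines: dldi ndxth geu arxv fpiwk rfb gceci iflt hbjr toco tostq
Hunk 2: at line 5 remove [gceci] add [lyxgh,kmtk] -> 12 lines: dldi ndxth geu arxv fpiwk rfb lyxgh kmtk iflt hbjr toco tostq
Hunk 3: at line 3 remove [fpiwk,rfb,lyxgh] add [thxyt,tse,nmr] -> 12 lines: dldi ndxth geu arxv thxyt tse nmr kmtk iflt hbjr toco tostq

Answer: dldi
ndxth
geu
arxv
thxyt
tse
nmr
kmtk
iflt
hbjr
toco
tostq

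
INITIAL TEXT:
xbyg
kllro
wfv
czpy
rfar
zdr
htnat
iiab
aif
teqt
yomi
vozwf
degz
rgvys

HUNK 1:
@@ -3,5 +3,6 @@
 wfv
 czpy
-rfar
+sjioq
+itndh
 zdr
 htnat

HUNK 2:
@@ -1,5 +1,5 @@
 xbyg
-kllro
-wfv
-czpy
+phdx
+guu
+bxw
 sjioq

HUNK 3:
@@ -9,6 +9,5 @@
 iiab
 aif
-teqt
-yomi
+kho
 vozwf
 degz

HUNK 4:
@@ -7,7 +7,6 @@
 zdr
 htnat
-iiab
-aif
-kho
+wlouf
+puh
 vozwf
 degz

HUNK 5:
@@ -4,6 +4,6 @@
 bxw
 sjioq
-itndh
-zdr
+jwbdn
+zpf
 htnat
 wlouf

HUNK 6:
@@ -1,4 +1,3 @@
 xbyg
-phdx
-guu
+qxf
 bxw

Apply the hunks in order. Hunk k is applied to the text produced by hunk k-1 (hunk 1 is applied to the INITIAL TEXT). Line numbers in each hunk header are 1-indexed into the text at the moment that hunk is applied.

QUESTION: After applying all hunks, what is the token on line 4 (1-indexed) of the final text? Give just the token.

Answer: sjioq

Derivation:
Hunk 1: at line 3 remove [rfar] add [sjioq,itndh] -> 15 lines: xbyg kllro wfv czpy sjioq itndh zdr htnat iiab aif teqt yomi vozwf degz rgvys
Hunk 2: at line 1 remove [kllro,wfv,czpy] add [phdx,guu,bxw] -> 15 lines: xbyg phdx guu bxw sjioq itndh zdr htnat iiab aif teqt yomi vozwf degz rgvys
Hunk 3: at line 9 remove [teqt,yomi] add [kho] -> 14 lines: xbyg phdx guu bxw sjioq itndh zdr htnat iiab aif kho vozwf degz rgvys
Hunk 4: at line 7 remove [iiab,aif,kho] add [wlouf,puh] -> 13 lines: xbyg phdx guu bxw sjioq itndh zdr htnat wlouf puh vozwf degz rgvys
Hunk 5: at line 4 remove [itndh,zdr] add [jwbdn,zpf] -> 13 lines: xbyg phdx guu bxw sjioq jwbdn zpf htnat wlouf puh vozwf degz rgvys
Hunk 6: at line 1 remove [phdx,guu] add [qxf] -> 12 lines: xbyg qxf bxw sjioq jwbdn zpf htnat wlouf puh vozwf degz rgvys
Final line 4: sjioq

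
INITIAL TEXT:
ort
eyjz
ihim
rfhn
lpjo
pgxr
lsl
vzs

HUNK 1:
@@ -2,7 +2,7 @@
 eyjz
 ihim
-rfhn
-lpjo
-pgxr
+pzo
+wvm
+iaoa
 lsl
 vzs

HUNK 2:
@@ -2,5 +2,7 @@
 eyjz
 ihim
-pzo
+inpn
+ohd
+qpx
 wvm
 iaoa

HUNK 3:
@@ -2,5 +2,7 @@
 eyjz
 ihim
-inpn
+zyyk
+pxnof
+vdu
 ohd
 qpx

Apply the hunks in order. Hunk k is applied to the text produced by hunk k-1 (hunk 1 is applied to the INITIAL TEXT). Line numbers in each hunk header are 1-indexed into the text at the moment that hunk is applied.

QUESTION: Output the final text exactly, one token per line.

Hunk 1: at line 2 remove [rfhn,lpjo,pgxr] add [pzo,wvm,iaoa] -> 8 lines: ort eyjz ihim pzo wvm iaoa lsl vzs
Hunk 2: at line 2 remove [pzo] add [inpn,ohd,qpx] -> 10 lines: ort eyjz ihim inpn ohd qpx wvm iaoa lsl vzs
Hunk 3: at line 2 remove [inpn] add [zyyk,pxnof,vdu] -> 12 lines: ort eyjz ihim zyyk pxnof vdu ohd qpx wvm iaoa lsl vzs

Answer: ort
eyjz
ihim
zyyk
pxnof
vdu
ohd
qpx
wvm
iaoa
lsl
vzs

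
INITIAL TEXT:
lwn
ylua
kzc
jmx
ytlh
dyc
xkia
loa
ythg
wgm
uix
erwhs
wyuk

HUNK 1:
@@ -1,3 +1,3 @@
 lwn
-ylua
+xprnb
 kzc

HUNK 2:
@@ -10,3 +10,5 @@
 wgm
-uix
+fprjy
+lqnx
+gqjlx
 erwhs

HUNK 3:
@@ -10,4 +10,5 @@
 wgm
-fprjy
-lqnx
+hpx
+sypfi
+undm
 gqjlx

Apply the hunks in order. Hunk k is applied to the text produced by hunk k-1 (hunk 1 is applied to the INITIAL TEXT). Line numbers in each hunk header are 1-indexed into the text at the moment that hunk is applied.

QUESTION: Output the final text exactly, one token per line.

Answer: lwn
xprnb
kzc
jmx
ytlh
dyc
xkia
loa
ythg
wgm
hpx
sypfi
undm
gqjlx
erwhs
wyuk

Derivation:
Hunk 1: at line 1 remove [ylua] add [xprnb] -> 13 lines: lwn xprnb kzc jmx ytlh dyc xkia loa ythg wgm uix erwhs wyuk
Hunk 2: at line 10 remove [uix] add [fprjy,lqnx,gqjlx] -> 15 lines: lwn xprnb kzc jmx ytlh dyc xkia loa ythg wgm fprjy lqnx gqjlx erwhs wyuk
Hunk 3: at line 10 remove [fprjy,lqnx] add [hpx,sypfi,undm] -> 16 lines: lwn xprnb kzc jmx ytlh dyc xkia loa ythg wgm hpx sypfi undm gqjlx erwhs wyuk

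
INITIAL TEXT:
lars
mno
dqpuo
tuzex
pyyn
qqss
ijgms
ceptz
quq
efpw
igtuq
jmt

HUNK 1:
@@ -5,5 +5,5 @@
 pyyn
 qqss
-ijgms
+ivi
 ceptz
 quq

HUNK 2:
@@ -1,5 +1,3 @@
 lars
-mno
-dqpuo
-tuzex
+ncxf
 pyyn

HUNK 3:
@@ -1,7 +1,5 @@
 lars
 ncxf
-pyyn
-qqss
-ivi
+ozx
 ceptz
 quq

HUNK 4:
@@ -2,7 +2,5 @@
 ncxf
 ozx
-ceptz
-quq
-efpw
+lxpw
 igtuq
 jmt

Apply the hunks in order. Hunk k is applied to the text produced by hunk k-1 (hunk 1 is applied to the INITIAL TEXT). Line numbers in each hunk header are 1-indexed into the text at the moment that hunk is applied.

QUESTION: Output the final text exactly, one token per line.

Answer: lars
ncxf
ozx
lxpw
igtuq
jmt

Derivation:
Hunk 1: at line 5 remove [ijgms] add [ivi] -> 12 lines: lars mno dqpuo tuzex pyyn qqss ivi ceptz quq efpw igtuq jmt
Hunk 2: at line 1 remove [mno,dqpuo,tuzex] add [ncxf] -> 10 lines: lars ncxf pyyn qqss ivi ceptz quq efpw igtuq jmt
Hunk 3: at line 1 remove [pyyn,qqss,ivi] add [ozx] -> 8 lines: lars ncxf ozx ceptz quq efpw igtuq jmt
Hunk 4: at line 2 remove [ceptz,quq,efpw] add [lxpw] -> 6 lines: lars ncxf ozx lxpw igtuq jmt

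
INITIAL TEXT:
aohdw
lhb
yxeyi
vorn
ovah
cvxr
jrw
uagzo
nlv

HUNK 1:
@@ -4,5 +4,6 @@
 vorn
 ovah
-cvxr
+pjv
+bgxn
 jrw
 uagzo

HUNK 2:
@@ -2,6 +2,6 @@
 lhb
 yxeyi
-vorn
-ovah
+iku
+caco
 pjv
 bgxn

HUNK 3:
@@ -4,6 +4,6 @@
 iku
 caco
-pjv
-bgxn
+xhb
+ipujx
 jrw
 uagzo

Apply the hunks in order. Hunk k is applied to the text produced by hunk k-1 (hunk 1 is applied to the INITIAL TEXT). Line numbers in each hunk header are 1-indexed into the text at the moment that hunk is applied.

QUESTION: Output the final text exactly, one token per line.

Hunk 1: at line 4 remove [cvxr] add [pjv,bgxn] -> 10 lines: aohdw lhb yxeyi vorn ovah pjv bgxn jrw uagzo nlv
Hunk 2: at line 2 remove [vorn,ovah] add [iku,caco] -> 10 lines: aohdw lhb yxeyi iku caco pjv bgxn jrw uagzo nlv
Hunk 3: at line 4 remove [pjv,bgxn] add [xhb,ipujx] -> 10 lines: aohdw lhb yxeyi iku caco xhb ipujx jrw uagzo nlv

Answer: aohdw
lhb
yxeyi
iku
caco
xhb
ipujx
jrw
uagzo
nlv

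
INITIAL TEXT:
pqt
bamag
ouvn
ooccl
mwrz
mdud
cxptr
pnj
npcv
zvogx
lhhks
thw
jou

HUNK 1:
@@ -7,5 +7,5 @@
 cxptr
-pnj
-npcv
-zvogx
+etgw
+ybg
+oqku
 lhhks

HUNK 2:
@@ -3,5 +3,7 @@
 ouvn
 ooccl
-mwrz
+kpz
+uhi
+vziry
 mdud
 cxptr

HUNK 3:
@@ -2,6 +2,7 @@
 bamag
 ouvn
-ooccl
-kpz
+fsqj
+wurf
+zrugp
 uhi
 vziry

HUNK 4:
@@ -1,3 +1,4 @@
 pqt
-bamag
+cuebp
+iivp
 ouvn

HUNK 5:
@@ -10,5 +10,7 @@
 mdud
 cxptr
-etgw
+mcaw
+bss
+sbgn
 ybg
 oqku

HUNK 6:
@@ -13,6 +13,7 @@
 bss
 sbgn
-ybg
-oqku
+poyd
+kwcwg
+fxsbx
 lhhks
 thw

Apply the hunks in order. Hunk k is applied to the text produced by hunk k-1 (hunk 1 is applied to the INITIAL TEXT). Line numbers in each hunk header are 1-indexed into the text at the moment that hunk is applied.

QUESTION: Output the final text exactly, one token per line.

Answer: pqt
cuebp
iivp
ouvn
fsqj
wurf
zrugp
uhi
vziry
mdud
cxptr
mcaw
bss
sbgn
poyd
kwcwg
fxsbx
lhhks
thw
jou

Derivation:
Hunk 1: at line 7 remove [pnj,npcv,zvogx] add [etgw,ybg,oqku] -> 13 lines: pqt bamag ouvn ooccl mwrz mdud cxptr etgw ybg oqku lhhks thw jou
Hunk 2: at line 3 remove [mwrz] add [kpz,uhi,vziry] -> 15 lines: pqt bamag ouvn ooccl kpz uhi vziry mdud cxptr etgw ybg oqku lhhks thw jou
Hunk 3: at line 2 remove [ooccl,kpz] add [fsqj,wurf,zrugp] -> 16 lines: pqt bamag ouvn fsqj wurf zrugp uhi vziry mdud cxptr etgw ybg oqku lhhks thw jou
Hunk 4: at line 1 remove [bamag] add [cuebp,iivp] -> 17 lines: pqt cuebp iivp ouvn fsqj wurf zrugp uhi vziry mdud cxptr etgw ybg oqku lhhks thw jou
Hunk 5: at line 10 remove [etgw] add [mcaw,bss,sbgn] -> 19 lines: pqt cuebp iivp ouvn fsqj wurf zrugp uhi vziry mdud cxptr mcaw bss sbgn ybg oqku lhhks thw jou
Hunk 6: at line 13 remove [ybg,oqku] add [poyd,kwcwg,fxsbx] -> 20 lines: pqt cuebp iivp ouvn fsqj wurf zrugp uhi vziry mdud cxptr mcaw bss sbgn poyd kwcwg fxsbx lhhks thw jou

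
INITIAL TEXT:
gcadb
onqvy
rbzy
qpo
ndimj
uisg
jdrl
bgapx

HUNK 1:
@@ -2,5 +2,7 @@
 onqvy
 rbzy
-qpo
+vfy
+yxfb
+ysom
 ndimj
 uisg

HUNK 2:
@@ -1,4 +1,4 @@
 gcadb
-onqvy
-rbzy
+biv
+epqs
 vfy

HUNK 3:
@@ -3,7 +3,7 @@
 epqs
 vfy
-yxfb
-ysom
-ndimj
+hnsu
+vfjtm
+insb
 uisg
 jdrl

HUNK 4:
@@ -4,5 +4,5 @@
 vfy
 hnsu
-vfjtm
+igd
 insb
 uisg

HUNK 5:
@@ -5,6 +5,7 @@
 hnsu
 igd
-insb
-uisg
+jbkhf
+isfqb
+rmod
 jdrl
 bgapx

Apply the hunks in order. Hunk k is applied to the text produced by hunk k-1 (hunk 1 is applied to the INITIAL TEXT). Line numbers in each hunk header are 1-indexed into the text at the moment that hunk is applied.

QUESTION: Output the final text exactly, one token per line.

Hunk 1: at line 2 remove [qpo] add [vfy,yxfb,ysom] -> 10 lines: gcadb onqvy rbzy vfy yxfb ysom ndimj uisg jdrl bgapx
Hunk 2: at line 1 remove [onqvy,rbzy] add [biv,epqs] -> 10 lines: gcadb biv epqs vfy yxfb ysom ndimj uisg jdrl bgapx
Hunk 3: at line 3 remove [yxfb,ysom,ndimj] add [hnsu,vfjtm,insb] -> 10 lines: gcadb biv epqs vfy hnsu vfjtm insb uisg jdrl bgapx
Hunk 4: at line 4 remove [vfjtm] add [igd] -> 10 lines: gcadb biv epqs vfy hnsu igd insb uisg jdrl bgapx
Hunk 5: at line 5 remove [insb,uisg] add [jbkhf,isfqb,rmod] -> 11 lines: gcadb biv epqs vfy hnsu igd jbkhf isfqb rmod jdrl bgapx

Answer: gcadb
biv
epqs
vfy
hnsu
igd
jbkhf
isfqb
rmod
jdrl
bgapx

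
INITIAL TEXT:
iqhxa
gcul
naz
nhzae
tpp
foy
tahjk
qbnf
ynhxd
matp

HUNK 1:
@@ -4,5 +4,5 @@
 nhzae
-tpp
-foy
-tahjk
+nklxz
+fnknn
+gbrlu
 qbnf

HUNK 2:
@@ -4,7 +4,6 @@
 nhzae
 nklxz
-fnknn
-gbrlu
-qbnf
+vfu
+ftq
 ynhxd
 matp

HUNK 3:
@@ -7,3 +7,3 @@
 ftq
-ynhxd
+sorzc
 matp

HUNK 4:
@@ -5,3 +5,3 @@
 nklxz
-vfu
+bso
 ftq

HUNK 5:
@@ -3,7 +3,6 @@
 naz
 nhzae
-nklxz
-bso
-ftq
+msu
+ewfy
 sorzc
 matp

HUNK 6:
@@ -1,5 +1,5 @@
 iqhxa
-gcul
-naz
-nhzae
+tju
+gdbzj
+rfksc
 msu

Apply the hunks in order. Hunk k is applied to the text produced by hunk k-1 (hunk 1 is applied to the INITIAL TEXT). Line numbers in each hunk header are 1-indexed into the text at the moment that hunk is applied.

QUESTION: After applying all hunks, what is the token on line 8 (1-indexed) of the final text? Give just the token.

Hunk 1: at line 4 remove [tpp,foy,tahjk] add [nklxz,fnknn,gbrlu] -> 10 lines: iqhxa gcul naz nhzae nklxz fnknn gbrlu qbnf ynhxd matp
Hunk 2: at line 4 remove [fnknn,gbrlu,qbnf] add [vfu,ftq] -> 9 lines: iqhxa gcul naz nhzae nklxz vfu ftq ynhxd matp
Hunk 3: at line 7 remove [ynhxd] add [sorzc] -> 9 lines: iqhxa gcul naz nhzae nklxz vfu ftq sorzc matp
Hunk 4: at line 5 remove [vfu] add [bso] -> 9 lines: iqhxa gcul naz nhzae nklxz bso ftq sorzc matp
Hunk 5: at line 3 remove [nklxz,bso,ftq] add [msu,ewfy] -> 8 lines: iqhxa gcul naz nhzae msu ewfy sorzc matp
Hunk 6: at line 1 remove [gcul,naz,nhzae] add [tju,gdbzj,rfksc] -> 8 lines: iqhxa tju gdbzj rfksc msu ewfy sorzc matp
Final line 8: matp

Answer: matp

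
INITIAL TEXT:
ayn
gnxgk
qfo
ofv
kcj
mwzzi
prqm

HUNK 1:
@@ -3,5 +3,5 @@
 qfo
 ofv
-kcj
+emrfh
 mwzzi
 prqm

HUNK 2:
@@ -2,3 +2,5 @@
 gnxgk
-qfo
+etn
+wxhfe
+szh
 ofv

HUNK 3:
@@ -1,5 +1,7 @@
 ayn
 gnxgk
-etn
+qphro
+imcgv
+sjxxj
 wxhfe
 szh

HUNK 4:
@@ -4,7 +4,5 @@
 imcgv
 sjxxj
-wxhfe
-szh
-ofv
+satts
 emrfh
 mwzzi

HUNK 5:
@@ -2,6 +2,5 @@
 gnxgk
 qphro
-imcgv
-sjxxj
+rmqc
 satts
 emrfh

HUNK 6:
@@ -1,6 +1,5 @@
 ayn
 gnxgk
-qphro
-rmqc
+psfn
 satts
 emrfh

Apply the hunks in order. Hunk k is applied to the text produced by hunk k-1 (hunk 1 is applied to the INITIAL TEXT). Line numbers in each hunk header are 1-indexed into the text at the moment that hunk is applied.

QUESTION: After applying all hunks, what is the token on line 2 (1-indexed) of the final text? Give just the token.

Hunk 1: at line 3 remove [kcj] add [emrfh] -> 7 lines: ayn gnxgk qfo ofv emrfh mwzzi prqm
Hunk 2: at line 2 remove [qfo] add [etn,wxhfe,szh] -> 9 lines: ayn gnxgk etn wxhfe szh ofv emrfh mwzzi prqm
Hunk 3: at line 1 remove [etn] add [qphro,imcgv,sjxxj] -> 11 lines: ayn gnxgk qphro imcgv sjxxj wxhfe szh ofv emrfh mwzzi prqm
Hunk 4: at line 4 remove [wxhfe,szh,ofv] add [satts] -> 9 lines: ayn gnxgk qphro imcgv sjxxj satts emrfh mwzzi prqm
Hunk 5: at line 2 remove [imcgv,sjxxj] add [rmqc] -> 8 lines: ayn gnxgk qphro rmqc satts emrfh mwzzi prqm
Hunk 6: at line 1 remove [qphro,rmqc] add [psfn] -> 7 lines: ayn gnxgk psfn satts emrfh mwzzi prqm
Final line 2: gnxgk

Answer: gnxgk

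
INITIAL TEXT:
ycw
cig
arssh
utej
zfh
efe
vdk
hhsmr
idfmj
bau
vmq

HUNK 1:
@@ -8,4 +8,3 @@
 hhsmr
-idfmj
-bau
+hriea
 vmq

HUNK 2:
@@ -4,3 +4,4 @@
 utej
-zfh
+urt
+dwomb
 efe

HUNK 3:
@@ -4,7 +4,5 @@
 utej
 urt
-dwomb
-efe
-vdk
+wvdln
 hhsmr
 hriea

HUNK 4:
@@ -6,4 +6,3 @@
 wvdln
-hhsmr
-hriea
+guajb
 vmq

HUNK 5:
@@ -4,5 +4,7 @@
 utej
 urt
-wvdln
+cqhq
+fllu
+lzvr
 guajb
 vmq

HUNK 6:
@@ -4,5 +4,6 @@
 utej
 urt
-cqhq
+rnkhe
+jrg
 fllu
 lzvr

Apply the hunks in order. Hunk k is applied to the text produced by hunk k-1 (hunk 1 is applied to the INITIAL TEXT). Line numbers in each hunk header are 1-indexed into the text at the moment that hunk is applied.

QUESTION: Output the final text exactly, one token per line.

Hunk 1: at line 8 remove [idfmj,bau] add [hriea] -> 10 lines: ycw cig arssh utej zfh efe vdk hhsmr hriea vmq
Hunk 2: at line 4 remove [zfh] add [urt,dwomb] -> 11 lines: ycw cig arssh utej urt dwomb efe vdk hhsmr hriea vmq
Hunk 3: at line 4 remove [dwomb,efe,vdk] add [wvdln] -> 9 lines: ycw cig arssh utej urt wvdln hhsmr hriea vmq
Hunk 4: at line 6 remove [hhsmr,hriea] add [guajb] -> 8 lines: ycw cig arssh utej urt wvdln guajb vmq
Hunk 5: at line 4 remove [wvdln] add [cqhq,fllu,lzvr] -> 10 lines: ycw cig arssh utej urt cqhq fllu lzvr guajb vmq
Hunk 6: at line 4 remove [cqhq] add [rnkhe,jrg] -> 11 lines: ycw cig arssh utej urt rnkhe jrg fllu lzvr guajb vmq

Answer: ycw
cig
arssh
utej
urt
rnkhe
jrg
fllu
lzvr
guajb
vmq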